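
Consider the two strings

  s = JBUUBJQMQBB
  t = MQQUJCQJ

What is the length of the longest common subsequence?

Taking U at s[4]=t[4], J at s[6]=t[5], Q at s[7]=t[7] gives a common subsequence of length 3. dp[11][8] = 3 confirms this is the maximum.

3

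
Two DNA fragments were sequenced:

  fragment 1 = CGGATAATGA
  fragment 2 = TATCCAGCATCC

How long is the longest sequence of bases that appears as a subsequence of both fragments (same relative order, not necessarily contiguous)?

5

One common subsequence of length 5: A at fragment 1[4]=fragment 2[2], then T at fragment 1[5]=fragment 2[3], then A at fragment 1[6]=fragment 2[6], then A at fragment 1[7]=fragment 2[9], then T at fragment 1[8]=fragment 2[10]. dp[10][12] = 5 confirms this is the maximum.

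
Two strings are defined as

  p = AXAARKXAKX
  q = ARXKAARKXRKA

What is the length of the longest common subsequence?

8

Match A at p[1]=q[1]; then X at p[2]=q[3]; then A at p[3]=q[5]; then A at p[4]=q[6]; then R at p[5]=q[7]; then K at p[6]=q[8]; then X at p[7]=q[9]; then A at p[8]=q[12] — 8 characters in the same relative order in both. dp[10][12] = 8 confirms this is the maximum.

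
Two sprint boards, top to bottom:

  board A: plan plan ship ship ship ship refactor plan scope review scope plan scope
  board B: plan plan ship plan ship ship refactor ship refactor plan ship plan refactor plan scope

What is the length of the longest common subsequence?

10

One common subsequence of length 10: plan at board A[1]=board B[1], then plan at board A[2]=board B[2], then ship at board A[3]=board B[3], then ship at board A[4]=board B[5], then ship at board A[5]=board B[6], then ship at board A[6]=board B[8], then refactor at board A[7]=board B[9], then plan at board A[8]=board B[12], then plan at board A[12]=board B[14], then scope at board A[13]=board B[15], and the DP table's final entry dp[13][15] is also 10, so no common subsequence is longer.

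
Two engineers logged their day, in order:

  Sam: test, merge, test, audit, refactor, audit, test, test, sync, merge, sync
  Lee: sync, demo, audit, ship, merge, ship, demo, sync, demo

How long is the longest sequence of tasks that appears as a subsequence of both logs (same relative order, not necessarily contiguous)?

3

One common subsequence of length 3: audit [4,3], then merge [10,5], then sync [11,8]. dp[11][9] = 3 confirms this is the maximum.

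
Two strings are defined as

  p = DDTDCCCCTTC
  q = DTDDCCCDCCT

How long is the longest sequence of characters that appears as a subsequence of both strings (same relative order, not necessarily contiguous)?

8

Match D (p #1, q #1); then D (p #2, q #3); then D (p #4, q #4); then C (p #5, q #6); then C (p #6, q #7); then C (p #7, q #9); then C (p #8, q #10); then T (p #10, q #11) — 8 characters in the same relative order in both. dp[11][11] = 8 confirms this is the maximum.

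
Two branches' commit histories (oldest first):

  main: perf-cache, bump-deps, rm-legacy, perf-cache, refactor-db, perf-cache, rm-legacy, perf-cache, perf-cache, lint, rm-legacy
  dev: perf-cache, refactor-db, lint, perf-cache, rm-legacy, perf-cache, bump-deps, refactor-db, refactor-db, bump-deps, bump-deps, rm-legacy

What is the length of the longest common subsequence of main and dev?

Pick perf-cache [4,1], then refactor-db [5,2], then perf-cache [6,4], then rm-legacy [7,5], then perf-cache [8,6], then rm-legacy [11,12]; all 6 commits appear in both, in order, and the DP table's final entry dp[11][12] is also 6, so no common subsequence is longer.

6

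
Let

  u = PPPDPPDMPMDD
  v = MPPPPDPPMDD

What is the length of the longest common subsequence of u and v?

Let dp[i][j] be the LCS length of the first i characters of u and the first j characters of v. dp[i][j] = dp[i-1][j-1]+1 when the i-th and j-th characters match, else max(dp[i-1][j], dp[i][j-1]).
    ·  M  P  P  P  P  D  P  P  M  D  D
 ·  0  0  0  0  0  0  0  0  0  0  0  0
 P  0  0  1  1  1  1  1  1  1  1  1  1
 P  0  0  1  2  2  2  2  2  2  2  2  2
 P  0  0  1  2  3  3  3  3  3  3  3  3
 D  0  0  1  2  3  3  4  4  4  4  4  4
 P  0  0  1  2  3  4  4  5  5  5  5  5
 P  0  0  1  2  3  4  4  5  6  6  6  6
 D  0  0  1  2  3  4  5  5  6  6  7  7
 M  0  1  1  2  3  4  5  5  6  7  7  7
 P  0  1  2  2  3  4  5  6  6  7  7  7
 M  0  1  2  2  3  4  5  6  6  7  7  7
 D  0  1  2  2  3  4  5  6  6  7  8  8
 D  0  1  2  2  3  4  5  6  6  7  8  9
dp[12][11] = 9. One LCS (by backtracking along matches): PPPDPPMDD.

9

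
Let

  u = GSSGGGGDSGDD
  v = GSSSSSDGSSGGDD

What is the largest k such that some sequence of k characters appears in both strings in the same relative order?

8

Taking G [1,1], then S [2,5], then S [3,6], then G [4,8], then G [7,11], then G [10,12], then D [11,13], then D [12,14] gives a common subsequence of length 8. Since dp[12][14] = 8, nothing longer is possible.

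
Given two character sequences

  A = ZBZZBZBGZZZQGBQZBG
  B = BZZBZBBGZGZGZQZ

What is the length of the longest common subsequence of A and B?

Pick B at A[2]=B[1], Z at A[3]=B[2], Z at A[4]=B[3], B at A[5]=B[4], Z at A[6]=B[5], B at A[7]=B[7], G at A[8]=B[8], Z at A[9]=B[9], Z at A[10]=B[11], Z at A[11]=B[13], Q at A[15]=B[14], Z at A[16]=B[15]; all 12 characters appear in both, in order. dp[18][15] = 12 confirms this is the maximum.

12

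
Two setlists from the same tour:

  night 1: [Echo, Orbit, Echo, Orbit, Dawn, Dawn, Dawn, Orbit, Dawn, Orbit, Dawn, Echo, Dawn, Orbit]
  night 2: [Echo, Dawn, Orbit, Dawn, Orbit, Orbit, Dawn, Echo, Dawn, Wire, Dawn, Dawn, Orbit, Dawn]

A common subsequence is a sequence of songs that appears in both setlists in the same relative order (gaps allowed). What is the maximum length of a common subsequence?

9

Pick Echo at night 1[1]=night 2[1]; then Orbit at night 1[2]=night 2[5]; then Orbit at night 1[4]=night 2[6]; then Dawn at night 1[5]=night 2[7]; then Dawn at night 1[6]=night 2[9]; then Dawn at night 1[7]=night 2[11]; then Dawn at night 1[9]=night 2[12]; then Orbit at night 1[10]=night 2[13]; then Dawn at night 1[13]=night 2[14]; all 9 songs appear in both, in order, and the DP table's final entry dp[14][14] is also 9, so no common subsequence is longer.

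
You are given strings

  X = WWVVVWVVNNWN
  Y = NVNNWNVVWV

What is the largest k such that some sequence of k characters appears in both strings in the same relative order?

5

Let dp[i][j] be the LCS length of the first i characters of X and the first j characters of Y. dp[i][j] = dp[i-1][j-1]+1 when the i-th and j-th characters match, else max(dp[i-1][j], dp[i][j-1]).
    ·  N  V  N  N  W  N  V  V  W  V
 ·  0  0  0  0  0  0  0  0  0  0  0
 W  0  0  0  0  0  1  1  1  1  1  1
 W  0  0  0  0  0  1  1  1  1  2  2
 V  0  0  1  1  1  1  1  2  2  2  3
 V  0  0  1  1  1  1  1  2  3  3  3
 V  0  0  1  1  1  1  1  2  3  3  4
 W  0  0  1  1  1  2  2  2  3  4  4
 V  0  0  1  1  1  2  2  3  3  4  5
 V  0  0  1  1  1  2  2  3  4  4  5
 N  0  1  1  2  2  2  3  3  4  4  5
 N  0  1  1  2  3  3  3  3  4  4  5
 W  0  1  1  2  3  4  4  4  4  5  5
 N  0  1  1  2  3  4  5  5  5  5  5
dp[12][10] = 5. One LCS (by backtracking along matches): WVVWV.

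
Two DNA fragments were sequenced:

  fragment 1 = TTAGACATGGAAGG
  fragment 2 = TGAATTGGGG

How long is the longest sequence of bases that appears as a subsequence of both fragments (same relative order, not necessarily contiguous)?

Pick T [2,1], then G [4,2], then A [5,3], then A [7,4], then T [8,6], then G [9,7], then G [10,8], then G [13,9], then G [14,10]; all 9 bases appear in both, in order. The LCS DP gives dp[14][10] = 9, so this is optimal.

9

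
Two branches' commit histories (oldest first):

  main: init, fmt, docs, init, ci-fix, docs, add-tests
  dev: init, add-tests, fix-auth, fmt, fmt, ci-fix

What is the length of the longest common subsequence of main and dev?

3

Taking init (main #1, dev #1), fmt (main #2, dev #5), ci-fix (main #5, dev #6) gives a common subsequence of length 3. The LCS DP gives dp[7][6] = 3, so this is optimal.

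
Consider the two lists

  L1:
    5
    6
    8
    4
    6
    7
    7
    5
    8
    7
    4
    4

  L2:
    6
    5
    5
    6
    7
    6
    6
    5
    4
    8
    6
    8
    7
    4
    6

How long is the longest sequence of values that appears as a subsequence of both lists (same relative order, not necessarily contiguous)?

One common subsequence of length 7: 5 at L1[1]=L2[3]; then 6 at L1[2]=L2[7]; then 8 at L1[3]=L2[10]; then 6 at L1[5]=L2[11]; then 8 at L1[9]=L2[12]; then 7 at L1[10]=L2[13]; then 4 at L1[11]=L2[14]. Since dp[12][15] = 7, nothing longer is possible.

7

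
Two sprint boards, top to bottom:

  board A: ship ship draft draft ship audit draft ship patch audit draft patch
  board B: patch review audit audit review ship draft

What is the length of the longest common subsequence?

3

Taking audit at board A[6]=board B[4]; then ship at board A[8]=board B[6]; then draft at board A[11]=board B[7] gives a common subsequence of length 3. dp[12][7] = 3 confirms this is the maximum.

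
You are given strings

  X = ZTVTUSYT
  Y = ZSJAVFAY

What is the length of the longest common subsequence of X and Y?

3

Taking Z (X #1, Y #1) → V (X #3, Y #5) → Y (X #7, Y #8) gives a common subsequence of length 3. The LCS DP gives dp[8][8] = 3, so this is optimal.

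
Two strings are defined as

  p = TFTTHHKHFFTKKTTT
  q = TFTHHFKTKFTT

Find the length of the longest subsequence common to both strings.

10

Pick T [1,1], F [2,2], T [4,3], H [5,4], H [6,5], K [7,7], T [11,8], K [12,9], T [15,11], T [16,12]; all 10 characters appear in both, in order, and the DP table's final entry dp[16][12] is also 10, so no common subsequence is longer.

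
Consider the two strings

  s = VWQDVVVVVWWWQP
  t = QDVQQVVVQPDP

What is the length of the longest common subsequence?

8

Match Q at s[3]=t[1]; then D at s[4]=t[2]; then V at s[5]=t[3]; then V at s[7]=t[6]; then V at s[8]=t[7]; then V at s[9]=t[8]; then Q at s[13]=t[9]; then P at s[14]=t[12] — 8 characters in the same relative order in both. The LCS DP gives dp[14][12] = 8, so this is optimal.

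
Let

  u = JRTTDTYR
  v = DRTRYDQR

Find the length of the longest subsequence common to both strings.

One common subsequence of length 4: R [2,2] → T [3,3] → D [5,6] → R [8,8]. Since dp[8][8] = 4, nothing longer is possible.

4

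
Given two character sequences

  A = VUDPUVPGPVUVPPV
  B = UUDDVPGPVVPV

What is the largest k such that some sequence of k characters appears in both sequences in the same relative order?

10

One common subsequence of length 10: U at A[2]=B[2], then D at A[3]=B[4], then V at A[6]=B[5], then P at A[7]=B[6], then G at A[8]=B[7], then P at A[9]=B[8], then V at A[10]=B[9], then V at A[12]=B[10], then P at A[14]=B[11], then V at A[15]=B[12]. The LCS DP gives dp[15][12] = 10, so this is optimal.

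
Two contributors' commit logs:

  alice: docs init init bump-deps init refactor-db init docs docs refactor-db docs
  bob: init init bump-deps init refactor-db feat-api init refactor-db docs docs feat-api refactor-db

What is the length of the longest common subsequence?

Taking init at alice[2]=bob[1]; then init at alice[3]=bob[2]; then bump-deps at alice[4]=bob[3]; then init at alice[5]=bob[4]; then refactor-db at alice[6]=bob[5]; then init at alice[7]=bob[7]; then docs at alice[8]=bob[9]; then docs at alice[9]=bob[10]; then refactor-db at alice[10]=bob[12] gives a common subsequence of length 9, and the DP table's final entry dp[11][12] is also 9, so no common subsequence is longer.

9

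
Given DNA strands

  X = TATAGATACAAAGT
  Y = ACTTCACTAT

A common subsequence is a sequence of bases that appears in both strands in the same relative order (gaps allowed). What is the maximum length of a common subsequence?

7

Let dp[i][j] be the LCS length of the first i bases of X and the first j bases of Y. dp[i][j] = dp[i-1][j-1]+1 when the i-th and j-th bases match, else max(dp[i-1][j], dp[i][j-1]).
    ·  A  C  T  T  C  A  C  T  A  T
 ·  0  0  0  0  0  0  0  0  0  0  0
 T  0  0  0  1  1  1  1  1  1  1  1
 A  0  1  1  1  1  1  2  2  2  2  2
 T  0  1  1  2  2  2  2  2  3  3  3
 A  0  1  1  2  2  2  3  3  3  4  4
 G  0  1  1  2  2  2  3  3  3  4  4
 A  0  1  1  2  2  2  3  3  3  4  4
 T  0  1  1  2  3  3  3  3  4  4  5
 A  0  1  1  2  3  3  4  4  4  5  5
 C  0  1  2  2  3  4  4  5  5  5  5
 A  0  1  2  2  3  4  5  5  5  6  6
 A  0  1  2  2  3  4  5  5  5  6  6
 A  0  1  2  2  3  4  5  5  5  6  6
 G  0  1  2  2  3  4  5  5  5  6  6
 T  0  1  2  3  3  4  5  5  6  6  7
dp[14][10] = 7. One LCS (by backtracking along matches): ATTACAT.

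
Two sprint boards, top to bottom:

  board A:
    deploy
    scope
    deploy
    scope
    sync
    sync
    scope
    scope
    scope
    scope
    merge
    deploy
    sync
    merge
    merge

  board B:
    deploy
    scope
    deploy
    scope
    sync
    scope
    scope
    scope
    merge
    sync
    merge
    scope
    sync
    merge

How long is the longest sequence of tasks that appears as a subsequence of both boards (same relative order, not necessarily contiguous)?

12

Taking deploy [1,1], scope [2,2], deploy [3,3], scope [4,4], sync [6,5], scope [8,6], scope [9,7], scope [10,8], merge [11,9], sync [13,10], merge [14,11], merge [15,14] gives a common subsequence of length 12. dp[15][14] = 12 confirms this is the maximum.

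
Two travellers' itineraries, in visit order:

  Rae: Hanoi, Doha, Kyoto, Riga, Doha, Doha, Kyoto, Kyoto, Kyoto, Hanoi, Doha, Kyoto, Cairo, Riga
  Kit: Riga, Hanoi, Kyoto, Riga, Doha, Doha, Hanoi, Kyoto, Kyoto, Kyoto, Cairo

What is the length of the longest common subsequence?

Taking Hanoi at Rae[1]=Kit[2], then Kyoto at Rae[3]=Kit[3], then Riga at Rae[4]=Kit[4], then Doha at Rae[5]=Kit[5], then Doha at Rae[6]=Kit[6], then Kyoto at Rae[8]=Kit[8], then Kyoto at Rae[9]=Kit[9], then Kyoto at Rae[12]=Kit[10], then Cairo at Rae[13]=Kit[11] gives a common subsequence of length 9. The LCS DP gives dp[14][11] = 9, so this is optimal.

9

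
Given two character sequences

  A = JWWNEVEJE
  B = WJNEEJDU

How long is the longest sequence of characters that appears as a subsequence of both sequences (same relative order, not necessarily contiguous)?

Let dp[i][j] be the LCS length of the first i characters of A and the first j characters of B. dp[i][j] = dp[i-1][j-1]+1 when the i-th and j-th characters match, else max(dp[i-1][j], dp[i][j-1]).
    ·  W  J  N  E  E  J  D  U
 ·  0  0  0  0  0  0  0  0  0
 J  0  0  1  1  1  1  1  1  1
 W  0  1  1  1  1  1  1  1  1
 W  0  1  1  1  1  1  1  1  1
 N  0  1  1  2  2  2  2  2  2
 E  0  1  1  2  3  3  3  3  3
 V  0  1  1  2  3  3  3  3  3
 E  0  1  1  2  3  4  4  4  4
 J  0  1  2  2  3  4  5  5  5
 E  0  1  2  2  3  4  5  5  5
dp[9][8] = 5. One LCS (by backtracking along matches): JNEEJ.

5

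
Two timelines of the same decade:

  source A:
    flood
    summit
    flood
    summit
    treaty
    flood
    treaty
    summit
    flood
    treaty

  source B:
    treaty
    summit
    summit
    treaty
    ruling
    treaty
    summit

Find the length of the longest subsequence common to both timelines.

Pick summit at source A[2]=source B[2], summit at source A[4]=source B[3], treaty at source A[5]=source B[4], treaty at source A[7]=source B[6], summit at source A[8]=source B[7]; all 5 events appear in both, in order, and the DP table's final entry dp[10][7] is also 5, so no common subsequence is longer.

5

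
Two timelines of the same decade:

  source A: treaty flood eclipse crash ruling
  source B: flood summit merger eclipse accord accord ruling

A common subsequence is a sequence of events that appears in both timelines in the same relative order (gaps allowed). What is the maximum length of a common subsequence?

3

One common subsequence of length 3: flood (source A #2, source B #1), eclipse (source A #3, source B #4), ruling (source A #5, source B #7). Since dp[5][7] = 3, nothing longer is possible.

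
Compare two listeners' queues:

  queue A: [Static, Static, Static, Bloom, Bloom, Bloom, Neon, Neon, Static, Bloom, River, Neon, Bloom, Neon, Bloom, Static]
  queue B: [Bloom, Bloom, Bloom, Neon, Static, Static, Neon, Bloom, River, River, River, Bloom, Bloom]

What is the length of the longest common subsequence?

Match Bloom (queue A #4, queue B #1), Bloom (queue A #5, queue B #2), Bloom (queue A #6, queue B #3), Neon (queue A #7, queue B #4), Neon (queue A #8, queue B #7), Bloom (queue A #10, queue B #8), River (queue A #11, queue B #11), Bloom (queue A #13, queue B #12), Bloom (queue A #15, queue B #13) — 9 songs in the same relative order in both. Since dp[16][13] = 9, nothing longer is possible.

9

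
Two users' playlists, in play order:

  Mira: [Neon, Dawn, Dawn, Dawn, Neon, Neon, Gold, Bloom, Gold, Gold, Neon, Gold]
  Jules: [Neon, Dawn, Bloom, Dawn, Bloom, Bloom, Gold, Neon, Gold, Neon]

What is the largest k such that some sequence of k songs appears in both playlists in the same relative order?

Taking Neon at Mira[1]=Jules[1]; then Dawn at Mira[2]=Jules[2]; then Dawn at Mira[3]=Jules[4]; then Bloom at Mira[8]=Jules[6]; then Gold at Mira[9]=Jules[7]; then Gold at Mira[10]=Jules[9]; then Neon at Mira[11]=Jules[10] gives a common subsequence of length 7. The LCS DP gives dp[12][10] = 7, so this is optimal.

7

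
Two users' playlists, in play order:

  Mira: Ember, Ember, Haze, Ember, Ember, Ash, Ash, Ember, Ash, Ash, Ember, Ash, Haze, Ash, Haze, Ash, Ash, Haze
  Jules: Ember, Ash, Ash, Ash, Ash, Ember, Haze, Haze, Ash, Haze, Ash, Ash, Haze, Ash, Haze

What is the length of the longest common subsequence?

12

Pick Ember [5,1] → Ash [6,2] → Ash [7,3] → Ash [9,4] → Ash [10,5] → Ember [11,6] → Ash [12,9] → Haze [13,10] → Ash [14,12] → Haze [15,13] → Ash [17,14] → Haze [18,15]; all 12 songs appear in both, in order, and the DP table's final entry dp[18][15] is also 12, so no common subsequence is longer.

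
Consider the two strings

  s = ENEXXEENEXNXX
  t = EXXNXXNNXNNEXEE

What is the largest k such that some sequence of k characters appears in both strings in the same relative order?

One common subsequence of length 8: E at s[1]=t[1], N at s[2]=t[4], X at s[4]=t[5], X at s[5]=t[6], N at s[8]=t[8], X at s[10]=t[9], N at s[11]=t[11], X at s[12]=t[13], and the DP table's final entry dp[13][15] is also 8, so no common subsequence is longer.

8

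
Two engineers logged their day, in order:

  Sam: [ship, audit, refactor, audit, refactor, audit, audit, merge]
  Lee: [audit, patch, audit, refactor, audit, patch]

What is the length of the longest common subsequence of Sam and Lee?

One common subsequence of length 4: audit (Sam #2, Lee #1) → audit (Sam #4, Lee #3) → refactor (Sam #5, Lee #4) → audit (Sam #6, Lee #5), and the DP table's final entry dp[8][6] is also 4, so no common subsequence is longer.

4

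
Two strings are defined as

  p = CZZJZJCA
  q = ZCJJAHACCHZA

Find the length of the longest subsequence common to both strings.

5

Taking C at p[1]=q[2]; then J at p[4]=q[3]; then J at p[6]=q[4]; then C at p[7]=q[9]; then A at p[8]=q[12] gives a common subsequence of length 5. The LCS DP gives dp[8][12] = 5, so this is optimal.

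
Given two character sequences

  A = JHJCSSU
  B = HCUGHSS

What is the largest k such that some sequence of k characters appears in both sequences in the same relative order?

Let dp[i][j] be the LCS length of the first i characters of A and the first j characters of B. dp[i][j] = dp[i-1][j-1]+1 when the i-th and j-th characters match, else max(dp[i-1][j], dp[i][j-1]).
    ·  H  C  U  G  H  S  S
 ·  0  0  0  0  0  0  0  0
 J  0  0  0  0  0  0  0  0
 H  0  1  1  1  1  1  1  1
 J  0  1  1  1  1  1  1  1
 C  0  1  2  2  2  2  2  2
 S  0  1  2  2  2  2  3  3
 S  0  1  2  2  2  2  3  4
 U  0  1  2  3  3  3  3  4
dp[7][7] = 4. One LCS (by backtracking along matches): HCSS.

4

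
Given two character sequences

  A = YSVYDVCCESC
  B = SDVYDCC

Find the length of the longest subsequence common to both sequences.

6

Match S at A[2]=B[1]; then V at A[3]=B[3]; then Y at A[4]=B[4]; then D at A[5]=B[5]; then C at A[8]=B[6]; then C at A[11]=B[7] — 6 characters in the same relative order in both, and the DP table's final entry dp[11][7] is also 6, so no common subsequence is longer.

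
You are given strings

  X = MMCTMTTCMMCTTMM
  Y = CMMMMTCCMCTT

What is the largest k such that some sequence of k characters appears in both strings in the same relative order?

Pick M [1,3], then M [2,4], then M [5,5], then T [6,6], then C [8,8], then M [10,9], then C [11,10], then T [12,11], then T [13,12]; all 9 characters appear in both, in order. Since dp[15][12] = 9, nothing longer is possible.

9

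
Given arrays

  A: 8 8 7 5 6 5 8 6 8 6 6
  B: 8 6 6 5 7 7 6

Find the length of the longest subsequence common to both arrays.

4

Let dp[i][j] be the LCS length of the first i values of A and the first j values of B. dp[i][j] = dp[i-1][j-1]+1 when the i-th and j-th values match, else max(dp[i-1][j], dp[i][j-1]).
    ·  8  6  6  5  7  7  6
 ·  0  0  0  0  0  0  0  0
 8  0  1  1  1  1  1  1  1
 8  0  1  1  1  1  1  1  1
 7  0  1  1  1  1  2  2  2
 5  0  1  1  1  2  2  2  2
 6  0  1  2  2  2  2  2  3
 5  0  1  2  2  3  3  3  3
 8  0  1  2  2  3  3  3  3
 6  0  1  2  3  3  3  3  4
 8  0  1  2  3  3  3  3  4
 6  0  1  2  3  3  3  3  4
 6  0  1  2  3  3  3  3  4
dp[11][7] = 4. One LCS (by backtracking along matches): 8, 6, 5, 6.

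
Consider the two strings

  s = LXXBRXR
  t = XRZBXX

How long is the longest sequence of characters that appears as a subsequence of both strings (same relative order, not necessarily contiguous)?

Let dp[i][j] be the LCS length of the first i characters of s and the first j characters of t. dp[i][j] = dp[i-1][j-1]+1 when the i-th and j-th characters match, else max(dp[i-1][j], dp[i][j-1]).
    ·  X  R  Z  B  X  X
 ·  0  0  0  0  0  0  0
 L  0  0  0  0  0  0  0
 X  0  1  1  1  1  1  1
 X  0  1  1  1  1  2  2
 B  0  1  1  1  2  2  2
 R  0  1  2  2  2  2  2
 X  0  1  2  2  2  3  3
 R  0  1  2  2  2  3  3
dp[7][6] = 3. One LCS (by backtracking along matches): XXX.

3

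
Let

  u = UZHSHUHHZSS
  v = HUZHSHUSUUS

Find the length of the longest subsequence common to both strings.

8

Taking U [1,2], then Z [2,3], then H [3,4], then S [4,5], then H [5,6], then U [6,7], then S [10,8], then S [11,11] gives a common subsequence of length 8. Since dp[11][11] = 8, nothing longer is possible.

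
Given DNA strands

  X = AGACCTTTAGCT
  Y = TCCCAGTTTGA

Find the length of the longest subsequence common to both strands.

6

One common subsequence of length 6: A [1,5], then G [2,6], then T [6,7], then T [7,8], then T [8,9], then A [9,11]. The LCS DP gives dp[12][11] = 6, so this is optimal.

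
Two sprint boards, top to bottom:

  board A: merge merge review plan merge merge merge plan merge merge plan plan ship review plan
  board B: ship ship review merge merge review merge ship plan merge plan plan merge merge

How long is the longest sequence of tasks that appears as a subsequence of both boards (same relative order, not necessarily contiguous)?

Match merge [1,4], merge [2,5], review [3,6], plan [4,9], merge [5,10], plan [8,12], merge [9,13], merge [10,14] — 8 tasks in the same relative order in both. Since dp[15][14] = 8, nothing longer is possible.

8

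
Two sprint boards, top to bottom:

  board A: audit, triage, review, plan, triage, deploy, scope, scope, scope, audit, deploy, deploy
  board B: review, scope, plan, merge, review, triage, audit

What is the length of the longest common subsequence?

4

Taking review (board A #3, board B #1), plan (board A #4, board B #3), triage (board A #5, board B #6), audit (board A #10, board B #7) gives a common subsequence of length 4. Since dp[12][7] = 4, nothing longer is possible.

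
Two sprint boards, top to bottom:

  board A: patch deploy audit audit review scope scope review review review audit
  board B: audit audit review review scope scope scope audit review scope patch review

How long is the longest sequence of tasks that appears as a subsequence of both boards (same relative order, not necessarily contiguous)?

7

Match audit (board A #3, board B #1), audit (board A #4, board B #2), review (board A #5, board B #4), scope (board A #6, board B #6), scope (board A #7, board B #7), review (board A #8, board B #9), review (board A #10, board B #12) — 7 tasks in the same relative order in both. The LCS DP gives dp[11][12] = 7, so this is optimal.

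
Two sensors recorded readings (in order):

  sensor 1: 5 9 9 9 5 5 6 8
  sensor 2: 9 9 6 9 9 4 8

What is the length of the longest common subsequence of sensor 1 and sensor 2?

4

One common subsequence of length 4: 9 (sensor 1 #2, sensor 2 #2); then 9 (sensor 1 #3, sensor 2 #4); then 9 (sensor 1 #4, sensor 2 #5); then 8 (sensor 1 #8, sensor 2 #7), and the DP table's final entry dp[8][7] is also 4, so no common subsequence is longer.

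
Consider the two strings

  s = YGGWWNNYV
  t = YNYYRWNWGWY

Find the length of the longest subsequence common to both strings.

Let dp[i][j] be the LCS length of the first i characters of s and the first j characters of t. dp[i][j] = dp[i-1][j-1]+1 when the i-th and j-th characters match, else max(dp[i-1][j], dp[i][j-1]).
    ·  Y  N  Y  Y  R  W  N  W  G  W  Y
 ·  0  0  0  0  0  0  0  0  0  0  0  0
 Y  0  1  1  1  1  1  1  1  1  1  1  1
 G  0  1  1  1  1  1  1  1  1  2  2  2
 G  0  1  1  1  1  1  1  1  1  2  2  2
 W  0  1  1  1  1  1  2  2  2  2  3  3
 W  0  1  1  1  1  1  2  2  3  3  3  3
 N  0  1  2  2  2  2  2  3  3  3  3  3
 N  0  1  2  2  2  2  2  3  3  3  3  3
 Y  0  1  2  3  3  3  3  3  3  3  3  4
 V  0  1  2  3  3  3  3  3  3  3  3  4
dp[9][11] = 4. One LCS (by backtracking along matches): YGWY.

4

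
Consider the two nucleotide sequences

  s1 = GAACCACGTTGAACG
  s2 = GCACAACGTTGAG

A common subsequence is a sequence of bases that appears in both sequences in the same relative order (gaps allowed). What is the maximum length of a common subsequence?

11

Pick G (s1 #1, s2 #1), then A (s1 #2, s2 #3), then A (s1 #3, s2 #5), then A (s1 #6, s2 #6), then C (s1 #7, s2 #7), then G (s1 #8, s2 #8), then T (s1 #9, s2 #9), then T (s1 #10, s2 #10), then G (s1 #11, s2 #11), then A (s1 #13, s2 #12), then G (s1 #15, s2 #13); all 11 bases appear in both, in order. Since dp[15][13] = 11, nothing longer is possible.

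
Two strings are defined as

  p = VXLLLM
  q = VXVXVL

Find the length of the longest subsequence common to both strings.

Let dp[i][j] be the LCS length of the first i characters of p and the first j characters of q. dp[i][j] = dp[i-1][j-1]+1 when the i-th and j-th characters match, else max(dp[i-1][j], dp[i][j-1]).
    ·  V  X  V  X  V  L
 ·  0  0  0  0  0  0  0
 V  0  1  1  1  1  1  1
 X  0  1  2  2  2  2  2
 L  0  1  2  2  2  2  3
 L  0  1  2  2  2  2  3
 L  0  1  2  2  2  2  3
 M  0  1  2  2  2  2  3
dp[6][6] = 3. One LCS (by backtracking along matches): VXL.

3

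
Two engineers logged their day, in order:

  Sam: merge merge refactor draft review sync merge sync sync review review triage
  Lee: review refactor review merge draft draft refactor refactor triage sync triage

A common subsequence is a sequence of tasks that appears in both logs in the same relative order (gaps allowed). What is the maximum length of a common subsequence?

Taking refactor at Sam[3]=Lee[2]; then review at Sam[5]=Lee[3]; then merge at Sam[7]=Lee[4]; then sync at Sam[9]=Lee[10]; then triage at Sam[12]=Lee[11] gives a common subsequence of length 5. The LCS DP gives dp[12][11] = 5, so this is optimal.

5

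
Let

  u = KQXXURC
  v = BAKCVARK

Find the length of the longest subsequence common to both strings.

2

Let dp[i][j] be the LCS length of the first i characters of u and the first j characters of v. dp[i][j] = dp[i-1][j-1]+1 when the i-th and j-th characters match, else max(dp[i-1][j], dp[i][j-1]).
    ·  B  A  K  C  V  A  R  K
 ·  0  0  0  0  0  0  0  0  0
 K  0  0  0  1  1  1  1  1  1
 Q  0  0  0  1  1  1  1  1  1
 X  0  0  0  1  1  1  1  1  1
 X  0  0  0  1  1  1  1  1  1
 U  0  0  0  1  1  1  1  1  1
 R  0  0  0  1  1  1  1  2  2
 C  0  0  0  1  2  2  2  2  2
dp[7][8] = 2. One LCS (by backtracking along matches): KR.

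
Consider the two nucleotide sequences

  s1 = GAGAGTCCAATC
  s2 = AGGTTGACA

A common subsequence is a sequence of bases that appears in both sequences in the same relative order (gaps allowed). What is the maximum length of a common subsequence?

6

One common subsequence of length 6: A (s1 #2, s2 #1), G (s1 #3, s2 #2), G (s1 #5, s2 #3), T (s1 #6, s2 #5), C (s1 #8, s2 #8), A (s1 #10, s2 #9), and the DP table's final entry dp[12][9] is also 6, so no common subsequence is longer.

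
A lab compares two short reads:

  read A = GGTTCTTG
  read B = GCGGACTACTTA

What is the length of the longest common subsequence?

6

Match G [1,3], then G [2,4], then T [3,7], then C [5,9], then T [6,10], then T [7,11] — 6 bases in the same relative order in both. dp[8][12] = 6 confirms this is the maximum.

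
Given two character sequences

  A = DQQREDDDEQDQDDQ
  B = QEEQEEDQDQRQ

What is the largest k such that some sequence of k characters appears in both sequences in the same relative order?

8

Match Q at A[2]=B[1]; then Q at A[3]=B[4]; then E at A[5]=B[6]; then D at A[8]=B[7]; then Q at A[10]=B[8]; then D at A[11]=B[9]; then Q at A[12]=B[10]; then Q at A[15]=B[12] — 8 characters in the same relative order in both. Since dp[15][12] = 8, nothing longer is possible.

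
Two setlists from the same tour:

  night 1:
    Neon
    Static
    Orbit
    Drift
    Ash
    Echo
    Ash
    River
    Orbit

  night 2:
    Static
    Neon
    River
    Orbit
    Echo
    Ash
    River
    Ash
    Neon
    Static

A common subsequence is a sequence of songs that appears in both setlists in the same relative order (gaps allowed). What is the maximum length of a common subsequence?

5

Match Neon (night 1 #1, night 2 #2), then Orbit (night 1 #3, night 2 #4), then Echo (night 1 #6, night 2 #5), then Ash (night 1 #7, night 2 #6), then River (night 1 #8, night 2 #7) — 5 songs in the same relative order in both. The LCS DP gives dp[9][10] = 5, so this is optimal.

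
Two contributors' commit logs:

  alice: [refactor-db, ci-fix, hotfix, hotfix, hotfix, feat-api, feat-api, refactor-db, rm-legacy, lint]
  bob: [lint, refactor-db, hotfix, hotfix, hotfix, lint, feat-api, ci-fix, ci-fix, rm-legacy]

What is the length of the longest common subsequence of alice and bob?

6

Pick refactor-db [1,2] → hotfix [3,3] → hotfix [4,4] → hotfix [5,5] → feat-api [6,7] → rm-legacy [9,10]; all 6 commits appear in both, in order. dp[10][10] = 6 confirms this is the maximum.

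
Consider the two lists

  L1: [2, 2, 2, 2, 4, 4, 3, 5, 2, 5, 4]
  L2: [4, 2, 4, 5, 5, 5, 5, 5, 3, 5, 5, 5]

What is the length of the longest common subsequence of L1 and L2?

One common subsequence of length 5: 2 at L1[4]=L2[2]; then 4 at L1[5]=L2[3]; then 3 at L1[7]=L2[9]; then 5 at L1[8]=L2[11]; then 5 at L1[10]=L2[12]. The LCS DP gives dp[11][12] = 5, so this is optimal.

5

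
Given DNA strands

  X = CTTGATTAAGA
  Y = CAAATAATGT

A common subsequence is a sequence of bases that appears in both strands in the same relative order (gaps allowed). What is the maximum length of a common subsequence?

6

One common subsequence of length 6: C (X #1, Y #1) → A (X #5, Y #4) → T (X #7, Y #5) → A (X #8, Y #6) → A (X #9, Y #7) → G (X #10, Y #9). The LCS DP gives dp[11][10] = 6, so this is optimal.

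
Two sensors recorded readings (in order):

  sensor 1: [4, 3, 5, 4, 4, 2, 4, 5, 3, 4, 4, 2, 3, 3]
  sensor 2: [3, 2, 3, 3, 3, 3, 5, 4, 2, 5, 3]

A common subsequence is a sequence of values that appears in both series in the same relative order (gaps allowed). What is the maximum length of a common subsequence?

6

Pick 3 [2,6] → 5 [3,7] → 4 [5,8] → 2 [6,9] → 5 [8,10] → 3 [14,11]; all 6 values appear in both, in order. Since dp[14][11] = 6, nothing longer is possible.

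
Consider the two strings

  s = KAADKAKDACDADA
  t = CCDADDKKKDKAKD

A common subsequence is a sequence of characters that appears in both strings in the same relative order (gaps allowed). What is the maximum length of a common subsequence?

Pick A at s[2]=t[4], then D at s[4]=t[6], then K at s[5]=t[8], then K at s[7]=t[9], then D at s[8]=t[10], then A at s[9]=t[12], then D at s[13]=t[14]; all 7 characters appear in both, in order. The LCS DP gives dp[14][14] = 7, so this is optimal.

7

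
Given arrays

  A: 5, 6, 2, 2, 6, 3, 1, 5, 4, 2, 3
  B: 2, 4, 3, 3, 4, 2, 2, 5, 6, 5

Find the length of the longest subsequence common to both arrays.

Let dp[i][j] be the LCS length of the first i values of A and the first j values of B. dp[i][j] = dp[i-1][j-1]+1 when the i-th and j-th values match, else max(dp[i-1][j], dp[i][j-1]).
    ·  2  4  3  3  4  2  2  5  6  5
 ·  0  0  0  0  0  0  0  0  0  0  0
 5  0  0  0  0  0  0  0  0  1  1  1
 6  0  0  0  0  0  0  0  0  1  2  2
 2  0  1  1  1  1  1  1  1  1  2  2
 2  0  1  1  1  1  1  2  2  2  2  2
 6  0  1  1  1  1  1  2  2  2  3  3
 3  0  1  1  2  2  2  2  2  2  3  3
 1  0  1  1  2  2  2  2  2  2  3  3
 5  0  1  1  2  2  2  2  2  3  3  4
 4  0  1  2  2  2  3  3  3  3  3  4
 2  0  1  2  2  2  3  4  4  4  4  4
 3  0  1  2  3  3  3  4  4  4  4  4
dp[11][10] = 4. One LCS (by backtracking along matches): 2, 2, 6, 5.

4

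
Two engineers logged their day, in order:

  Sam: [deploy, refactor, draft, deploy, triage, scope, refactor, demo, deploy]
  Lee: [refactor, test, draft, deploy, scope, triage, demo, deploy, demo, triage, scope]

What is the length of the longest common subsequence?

One common subsequence of length 6: refactor [2,1]; then draft [3,3]; then deploy [4,4]; then triage [5,6]; then demo [8,7]; then deploy [9,8]. dp[9][11] = 6 confirms this is the maximum.

6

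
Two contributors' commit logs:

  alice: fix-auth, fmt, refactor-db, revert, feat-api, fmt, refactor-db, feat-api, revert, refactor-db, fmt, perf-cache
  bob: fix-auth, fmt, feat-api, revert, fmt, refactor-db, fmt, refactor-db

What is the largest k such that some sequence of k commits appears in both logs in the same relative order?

6

Match fix-auth [1,1]; then fmt [2,2]; then revert [4,4]; then fmt [6,5]; then refactor-db [7,6]; then refactor-db [10,8] — 6 commits in the same relative order in both. The LCS DP gives dp[12][8] = 6, so this is optimal.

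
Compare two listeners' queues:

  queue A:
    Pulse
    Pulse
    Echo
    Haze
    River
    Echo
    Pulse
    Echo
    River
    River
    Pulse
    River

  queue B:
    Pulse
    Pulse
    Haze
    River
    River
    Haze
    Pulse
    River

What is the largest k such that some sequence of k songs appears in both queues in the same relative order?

7

Pick Pulse (queue A #1, queue B #1); then Pulse (queue A #2, queue B #2); then Haze (queue A #4, queue B #3); then River (queue A #5, queue B #4); then River (queue A #9, queue B #5); then Pulse (queue A #11, queue B #7); then River (queue A #12, queue B #8); all 7 songs appear in both, in order, and the DP table's final entry dp[12][8] is also 7, so no common subsequence is longer.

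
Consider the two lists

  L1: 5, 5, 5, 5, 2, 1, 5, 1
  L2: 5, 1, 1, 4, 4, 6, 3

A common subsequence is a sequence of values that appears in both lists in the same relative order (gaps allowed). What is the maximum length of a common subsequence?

3

Match 5 [4,1], then 1 [6,2], then 1 [8,3] — 3 values in the same relative order in both. dp[8][7] = 3 confirms this is the maximum.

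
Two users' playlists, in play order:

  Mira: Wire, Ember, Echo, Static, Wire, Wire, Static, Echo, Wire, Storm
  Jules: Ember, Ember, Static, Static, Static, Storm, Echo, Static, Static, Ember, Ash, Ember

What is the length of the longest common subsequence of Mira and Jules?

4

Pick Ember (Mira #2, Jules #2), Echo (Mira #3, Jules #7), Static (Mira #4, Jules #8), Static (Mira #7, Jules #9); all 4 songs appear in both, in order. dp[10][12] = 4 confirms this is the maximum.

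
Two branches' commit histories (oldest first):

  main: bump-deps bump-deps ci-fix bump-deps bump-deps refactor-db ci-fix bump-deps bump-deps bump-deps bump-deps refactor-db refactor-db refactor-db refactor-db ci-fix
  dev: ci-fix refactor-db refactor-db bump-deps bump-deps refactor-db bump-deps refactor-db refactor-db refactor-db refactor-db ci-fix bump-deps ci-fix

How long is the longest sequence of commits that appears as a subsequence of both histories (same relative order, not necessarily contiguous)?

10

Taking ci-fix at main[3]=dev[1]; then bump-deps at main[4]=dev[4]; then bump-deps at main[5]=dev[5]; then refactor-db at main[6]=dev[6]; then bump-deps at main[11]=dev[7]; then refactor-db at main[12]=dev[8]; then refactor-db at main[13]=dev[9]; then refactor-db at main[14]=dev[10]; then refactor-db at main[15]=dev[11]; then ci-fix at main[16]=dev[14] gives a common subsequence of length 10. Since dp[16][14] = 10, nothing longer is possible.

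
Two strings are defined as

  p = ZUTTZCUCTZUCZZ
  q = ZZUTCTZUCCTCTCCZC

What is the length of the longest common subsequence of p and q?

One common subsequence of length 10: Z (p #1, q #2); then U (p #2, q #3); then T (p #3, q #4); then T (p #4, q #6); then Z (p #5, q #7); then C (p #6, q #10); then C (p #8, q #12); then T (p #9, q #13); then Z (p #10, q #16); then C (p #12, q #17). dp[14][17] = 10 confirms this is the maximum.

10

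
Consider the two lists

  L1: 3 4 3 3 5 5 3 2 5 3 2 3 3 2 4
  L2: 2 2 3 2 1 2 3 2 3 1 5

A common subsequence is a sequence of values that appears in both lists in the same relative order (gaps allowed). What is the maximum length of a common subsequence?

5

Match 3 at L1[1]=L2[3] → 2 at L1[8]=L2[6] → 3 at L1[10]=L2[7] → 2 at L1[11]=L2[8] → 3 at L1[12]=L2[9] — 5 values in the same relative order in both. Since dp[15][11] = 5, nothing longer is possible.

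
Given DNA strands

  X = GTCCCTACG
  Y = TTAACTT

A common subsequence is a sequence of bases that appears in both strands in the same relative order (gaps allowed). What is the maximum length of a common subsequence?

Let dp[i][j] be the LCS length of the first i bases of X and the first j bases of Y. dp[i][j] = dp[i-1][j-1]+1 when the i-th and j-th bases match, else max(dp[i-1][j], dp[i][j-1]).
    ·  T  T  A  A  C  T  T
 ·  0  0  0  0  0  0  0  0
 G  0  0  0  0  0  0  0  0
 T  0  1  1  1  1  1  1  1
 C  0  1  1  1  1  2  2  2
 C  0  1  1  1  1  2  2  2
 C  0  1  1  1  1  2  2  2
 T  0  1  2  2  2  2  3  3
 A  0  1  2  3  3  3  3  3
 C  0  1  2  3  3  4  4  4
 G  0  1  2  3  3  4  4  4
dp[9][7] = 4. One LCS (by backtracking along matches): TTAC.

4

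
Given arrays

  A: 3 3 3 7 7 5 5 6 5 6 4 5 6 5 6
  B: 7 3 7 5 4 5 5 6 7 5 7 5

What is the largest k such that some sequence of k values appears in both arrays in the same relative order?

Taking 3 (A #3, B #2), then 7 (A #5, B #3), then 5 (A #6, B #4), then 5 (A #7, B #6), then 5 (A #9, B #7), then 6 (A #10, B #8), then 5 (A #12, B #10), then 5 (A #14, B #12) gives a common subsequence of length 8. The LCS DP gives dp[15][12] = 8, so this is optimal.

8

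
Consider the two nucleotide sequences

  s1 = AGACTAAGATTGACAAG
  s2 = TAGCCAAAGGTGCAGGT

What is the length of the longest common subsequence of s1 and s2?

Match A at s1[1]=s2[2], G at s1[2]=s2[3], A at s1[3]=s2[6], A at s1[6]=s2[7], A at s1[7]=s2[8], G at s1[8]=s2[10], T at s1[11]=s2[11], G at s1[12]=s2[12], C at s1[14]=s2[13], A at s1[15]=s2[14], G at s1[17]=s2[16] — 11 bases in the same relative order in both. The LCS DP gives dp[17][17] = 11, so this is optimal.

11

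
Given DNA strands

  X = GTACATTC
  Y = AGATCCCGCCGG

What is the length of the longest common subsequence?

4

Taking G [1,2], T [2,4], C [4,9], C [8,10] gives a common subsequence of length 4. The LCS DP gives dp[8][12] = 4, so this is optimal.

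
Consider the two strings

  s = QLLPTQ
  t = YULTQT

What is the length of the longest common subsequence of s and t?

3

Let dp[i][j] be the LCS length of the first i characters of s and the first j characters of t. dp[i][j] = dp[i-1][j-1]+1 when the i-th and j-th characters match, else max(dp[i-1][j], dp[i][j-1]).
    ·  Y  U  L  T  Q  T
 ·  0  0  0  0  0  0  0
 Q  0  0  0  0  0  1  1
 L  0  0  0  1  1  1  1
 L  0  0  0  1  1  1  1
 P  0  0  0  1  1  1  1
 T  0  0  0  1  2  2  2
 Q  0  0  0  1  2  3  3
dp[6][6] = 3. One LCS (by backtracking along matches): LTQ.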